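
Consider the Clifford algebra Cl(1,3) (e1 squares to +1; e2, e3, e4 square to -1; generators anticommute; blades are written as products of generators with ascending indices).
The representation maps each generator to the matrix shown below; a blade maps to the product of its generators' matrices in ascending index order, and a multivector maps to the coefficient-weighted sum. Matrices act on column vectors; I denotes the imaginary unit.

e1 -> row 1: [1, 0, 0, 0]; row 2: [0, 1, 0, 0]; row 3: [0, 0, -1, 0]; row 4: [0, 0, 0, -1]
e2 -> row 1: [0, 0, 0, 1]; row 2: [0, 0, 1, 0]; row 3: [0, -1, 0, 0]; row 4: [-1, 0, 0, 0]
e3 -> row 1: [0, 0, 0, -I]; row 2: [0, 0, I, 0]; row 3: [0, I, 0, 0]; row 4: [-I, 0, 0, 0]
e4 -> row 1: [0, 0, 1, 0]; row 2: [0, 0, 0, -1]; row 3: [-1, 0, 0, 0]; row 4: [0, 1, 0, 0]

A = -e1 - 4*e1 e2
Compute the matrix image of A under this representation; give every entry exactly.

Bivector images (products of the table entries): rho(e1 e2) = rho(e1)rho(e2) = row 1: [0, 0, 0, 1]; row 2: [0, 0, 1, 0]; row 3: [0, 1, 0, 0]; row 4: [1, 0, 0, 0].
M = (-1)*rho(e1) + (-4)*rho(e1 e2), summed entrywise:
Answer: row 1: [-1, 0, 0, -4]; row 2: [0, -1, -4, 0]; row 3: [0, -4, 1, 0]; row 4: [-4, 0, 0, 1]


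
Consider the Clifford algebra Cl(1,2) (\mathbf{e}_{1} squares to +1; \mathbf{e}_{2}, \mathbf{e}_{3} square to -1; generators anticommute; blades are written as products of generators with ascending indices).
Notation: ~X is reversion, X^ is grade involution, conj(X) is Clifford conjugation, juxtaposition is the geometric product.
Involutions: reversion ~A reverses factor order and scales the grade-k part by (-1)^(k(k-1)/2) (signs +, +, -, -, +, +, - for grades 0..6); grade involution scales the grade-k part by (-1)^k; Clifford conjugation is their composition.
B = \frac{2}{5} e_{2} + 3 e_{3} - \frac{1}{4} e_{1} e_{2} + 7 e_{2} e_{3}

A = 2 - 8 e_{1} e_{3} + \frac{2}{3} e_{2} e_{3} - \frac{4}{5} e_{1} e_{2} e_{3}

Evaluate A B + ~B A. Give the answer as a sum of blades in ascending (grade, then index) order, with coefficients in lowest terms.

first term: -\frac{14}{3} + \frac{148}{5} e_{1} - \frac{6}{5} e_{2} + \frac{97}{15} e_{3} - \frac{541}{10} e_{1} e_{2} - \frac{73}{150} e_{1} e_{3} + 16 e_{2} e_{3} + \frac{16}{5} e_{1} e_{2} e_{3}
second term: \frac{14}{3} - \frac{148}{5} e_{1} + \frac{14}{5} e_{2} + \frac{83}{15} e_{3} - \frac{531}{10} e_{1} e_{2} - \frac{73}{150} e_{1} e_{3} - 12 e_{2} e_{3} + \frac{16}{5} e_{1} e_{2} e_{3}
Answer: \frac{8}{5} e_{2} + 12 e_{3} - \frac{536}{5} e_{1} e_{2} - \frac{73}{75} e_{1} e_{3} + 4 e_{2} e_{3} + \frac{32}{5} e_{1} e_{2} e_{3}


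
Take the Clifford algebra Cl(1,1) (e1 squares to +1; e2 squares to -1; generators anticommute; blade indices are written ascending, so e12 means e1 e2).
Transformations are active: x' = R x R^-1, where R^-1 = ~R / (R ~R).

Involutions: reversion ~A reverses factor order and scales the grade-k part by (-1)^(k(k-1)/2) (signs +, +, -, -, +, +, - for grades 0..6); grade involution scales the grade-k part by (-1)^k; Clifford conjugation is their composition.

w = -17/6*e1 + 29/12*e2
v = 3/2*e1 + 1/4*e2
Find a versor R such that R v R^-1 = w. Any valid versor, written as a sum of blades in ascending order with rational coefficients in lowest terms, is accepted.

The midline construction: v and w both square to 35/16, so reflecting in their sum -4/3*e1 + 8/3*e2 exchanges them.
Answer: -4/3*e1 + 8/3*e2


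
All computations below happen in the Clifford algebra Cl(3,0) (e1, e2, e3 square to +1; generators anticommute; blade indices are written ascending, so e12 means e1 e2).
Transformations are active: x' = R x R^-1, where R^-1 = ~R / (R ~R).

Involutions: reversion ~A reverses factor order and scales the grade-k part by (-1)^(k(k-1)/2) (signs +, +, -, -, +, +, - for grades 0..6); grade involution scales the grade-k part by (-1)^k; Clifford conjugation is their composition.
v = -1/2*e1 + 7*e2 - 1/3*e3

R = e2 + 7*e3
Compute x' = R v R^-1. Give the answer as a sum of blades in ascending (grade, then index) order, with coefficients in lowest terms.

~R = e2 + 7*e3, and R ~R = 50, so R^-1 = ~R / (50).
R v = 14/3 + 1/2*e12 + 7/2*e13 - 148/3*e23
Answer: 1/2*e1 - 511/75*e2 + 41/25*e3


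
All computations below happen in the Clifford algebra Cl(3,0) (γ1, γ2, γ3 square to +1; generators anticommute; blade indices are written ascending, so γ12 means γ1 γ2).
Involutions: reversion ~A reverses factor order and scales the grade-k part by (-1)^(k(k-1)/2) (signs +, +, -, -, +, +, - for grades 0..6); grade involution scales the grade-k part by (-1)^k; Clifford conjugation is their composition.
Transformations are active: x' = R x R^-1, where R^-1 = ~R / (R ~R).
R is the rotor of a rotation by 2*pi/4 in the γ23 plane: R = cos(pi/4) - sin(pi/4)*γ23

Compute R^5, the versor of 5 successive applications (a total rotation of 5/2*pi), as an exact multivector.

Rotor phase runs at HALF the rotation angle; powers of one rotor simply add phase, so after 5 steps in γ23 the phase is 5*pi/4 = 5*pi/4 and R^5 = cos(5*pi/4) - sin(5*pi/4)*γ23.
cos(5*pi/4) = -sqrt(2)/2 and sin(5*pi/4) = -sqrt(2)/2, so R^5 = -sqrt(2)/2 + sqrt(2)/2*γ23. The net rotation is 1/2*pi (after discarding 1 full turn, each of which contributes a factor -1 to the rotor); the rotor keeps the half-angle phase exactly.
Answer: -sqrt(2)/2 + sqrt(2)/2*γ23


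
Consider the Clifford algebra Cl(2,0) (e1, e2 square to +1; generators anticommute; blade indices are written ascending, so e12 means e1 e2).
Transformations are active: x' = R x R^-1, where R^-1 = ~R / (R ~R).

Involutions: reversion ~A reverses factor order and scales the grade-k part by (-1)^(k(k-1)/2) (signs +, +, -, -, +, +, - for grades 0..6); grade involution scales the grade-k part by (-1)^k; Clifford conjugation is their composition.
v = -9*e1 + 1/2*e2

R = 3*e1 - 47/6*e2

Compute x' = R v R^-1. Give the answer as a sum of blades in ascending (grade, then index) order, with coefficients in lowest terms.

~R = 3*e1 - 47/6*e2, and R ~R = 2533/36, so R^-1 = ~R / (2533/36).
R v = -371/12 - 69*e12
Answer: 16119/2533*e1 + 32341/5066*e2


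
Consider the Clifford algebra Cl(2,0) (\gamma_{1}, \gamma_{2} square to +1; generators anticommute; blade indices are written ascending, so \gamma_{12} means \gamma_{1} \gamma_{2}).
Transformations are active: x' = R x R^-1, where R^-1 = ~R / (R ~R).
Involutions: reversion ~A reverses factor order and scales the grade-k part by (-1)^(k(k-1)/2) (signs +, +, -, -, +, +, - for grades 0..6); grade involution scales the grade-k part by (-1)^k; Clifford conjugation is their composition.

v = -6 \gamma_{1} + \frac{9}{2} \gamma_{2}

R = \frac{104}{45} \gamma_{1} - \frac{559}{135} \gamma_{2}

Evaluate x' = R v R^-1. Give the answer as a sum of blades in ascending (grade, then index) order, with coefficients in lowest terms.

~R = \frac{104}{45} \gamma_{1} - \frac{559}{135} \gamma_{2}, and R ~R = \frac{16393}{729}, so R^-1 = ~R / (\frac{16393}{729}).
R v = -\frac{65}{2} - \frac{130}{9} \gamma_{12}
Answer: -\frac{66}{97} \gamma_{1} + \frac{1449}{194} \gamma_{2}


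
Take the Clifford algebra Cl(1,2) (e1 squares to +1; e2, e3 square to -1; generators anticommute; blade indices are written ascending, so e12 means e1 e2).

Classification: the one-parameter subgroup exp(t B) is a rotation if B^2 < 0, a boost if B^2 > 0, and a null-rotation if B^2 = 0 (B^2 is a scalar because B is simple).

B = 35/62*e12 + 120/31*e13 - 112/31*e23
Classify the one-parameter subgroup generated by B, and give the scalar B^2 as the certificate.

B^2 term by term: the squares give (35/62)^2*(e12)^2 + (120/31)^2*(e13)^2 + (-112/31)^2*(e23)^2 = 1225/3844*(+1) + 14400/961*(+1) + 12544/961*(-1) = 9/4 (each basis 2-blade squares to minus the product of its generators' squares); cross terms between blades sharing an index anticommute and cancel. So B^2 = 9/4.
Answer: boost, certificate B^2 = 9/4. The invariant at work: B^2 = 9/4 is unchanged by conjugation, hence its sign classifies the subgroup whatever basis B is written in.


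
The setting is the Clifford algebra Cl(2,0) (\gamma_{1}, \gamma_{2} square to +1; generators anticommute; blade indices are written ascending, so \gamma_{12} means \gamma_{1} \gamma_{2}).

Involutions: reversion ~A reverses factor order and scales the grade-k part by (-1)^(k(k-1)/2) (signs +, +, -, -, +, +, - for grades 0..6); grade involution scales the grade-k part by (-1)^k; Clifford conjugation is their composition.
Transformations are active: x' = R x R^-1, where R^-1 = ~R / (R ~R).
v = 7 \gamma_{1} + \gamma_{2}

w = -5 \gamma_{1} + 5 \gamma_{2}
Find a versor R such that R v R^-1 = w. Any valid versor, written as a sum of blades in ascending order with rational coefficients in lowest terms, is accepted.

Why this works: both vectors square to 50, so q(v) = q(w) and R = v + w = 2 \gamma_{1} + 6 \gamma_{2} carries v to w — its own direction survives, the complement (v - w)/2 flips.
Answer: 2 \gamma_{1} + 6 \gamma_{2}


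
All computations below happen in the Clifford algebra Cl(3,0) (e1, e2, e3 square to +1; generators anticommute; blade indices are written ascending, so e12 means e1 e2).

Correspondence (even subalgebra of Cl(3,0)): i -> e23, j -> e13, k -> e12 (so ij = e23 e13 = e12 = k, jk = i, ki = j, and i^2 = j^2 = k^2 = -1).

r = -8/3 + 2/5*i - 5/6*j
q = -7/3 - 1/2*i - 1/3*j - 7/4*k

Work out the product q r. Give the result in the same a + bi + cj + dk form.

In blades: q = -7/3 - 7/4*e12 - 1/3*e13 - 1/2*e23, r = -8/3 - 5/6*e13 + 2/5*e23.
Distribute q over r term by term (generator squares from the signature, products reordered to ascending indices): (-7/3)*r = 56/9 + 35/18*e13 - 14/15*e23; (-7/4*e12)*r = 14/3*e12 - 7/10*e13 - 35/24*e23; (-1/3*e13)*r = -5/18 + 2/15*e12 + 8/9*e13; (-1/2*e23)*r = 1/5 + 5/12*e12 + 4/3*e23.
Sum: 553/90 + 313/60*e12 + 32/15*e13 - 127/120*e23; translating back through the correspondence:
Answer: 553/90 - 127/120*i + 32/15*j + 313/60*k


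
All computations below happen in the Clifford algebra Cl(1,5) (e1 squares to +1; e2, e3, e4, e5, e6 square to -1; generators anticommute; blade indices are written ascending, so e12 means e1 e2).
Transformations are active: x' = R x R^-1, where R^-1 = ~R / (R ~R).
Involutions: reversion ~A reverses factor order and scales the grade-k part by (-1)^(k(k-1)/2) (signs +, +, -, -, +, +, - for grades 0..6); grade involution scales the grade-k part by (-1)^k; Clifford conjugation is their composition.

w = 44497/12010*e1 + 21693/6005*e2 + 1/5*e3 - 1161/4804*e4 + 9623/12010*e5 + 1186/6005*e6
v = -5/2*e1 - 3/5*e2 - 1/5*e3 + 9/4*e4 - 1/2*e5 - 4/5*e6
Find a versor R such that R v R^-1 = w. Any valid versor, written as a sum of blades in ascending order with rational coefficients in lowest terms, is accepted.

Take R = v + w = 7236/6005*e1 + 3618/1201*e2 + 2412/1201*e4 + 1809/6005*e5 - 3618/6005*e6. Because q(v) = q(w) = -41/400, conjugation by R sends v exactly to w.
Answer: 7236/6005*e1 + 3618/1201*e2 + 2412/1201*e4 + 1809/6005*e5 - 3618/6005*e6


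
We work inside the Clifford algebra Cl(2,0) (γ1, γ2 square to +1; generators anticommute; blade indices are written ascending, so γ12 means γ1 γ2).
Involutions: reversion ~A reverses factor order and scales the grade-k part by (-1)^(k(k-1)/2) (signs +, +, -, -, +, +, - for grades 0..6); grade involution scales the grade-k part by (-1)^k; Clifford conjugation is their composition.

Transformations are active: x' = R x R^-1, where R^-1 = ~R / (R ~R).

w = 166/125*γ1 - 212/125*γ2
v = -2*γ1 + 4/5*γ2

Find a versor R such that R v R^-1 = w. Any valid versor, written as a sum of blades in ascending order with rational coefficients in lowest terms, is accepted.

Reasoning: v^2 = w^2 = 116/25 since conjugation preserves the quadratic form; R = v + w = -84/125*γ1 - 112/125*γ2 is then valid when invertible, keeping its own part and reversing (v - w)/2.
Answer: -84/125*γ1 - 112/125*γ2


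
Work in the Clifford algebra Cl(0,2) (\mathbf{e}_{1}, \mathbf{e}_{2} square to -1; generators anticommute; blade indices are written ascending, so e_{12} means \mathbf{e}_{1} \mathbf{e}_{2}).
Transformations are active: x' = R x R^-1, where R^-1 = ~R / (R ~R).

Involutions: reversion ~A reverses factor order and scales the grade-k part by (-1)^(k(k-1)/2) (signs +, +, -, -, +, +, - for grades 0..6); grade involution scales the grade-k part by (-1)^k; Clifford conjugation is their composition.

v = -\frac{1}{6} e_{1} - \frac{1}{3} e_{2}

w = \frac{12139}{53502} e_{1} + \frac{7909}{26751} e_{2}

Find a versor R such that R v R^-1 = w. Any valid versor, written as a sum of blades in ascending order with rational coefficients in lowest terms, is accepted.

Since q(v) = q(w) = -\frac{5}{36}, the sum R = v + w = \frac{537}{8917} e_{1} - \frac{336}{8917} e_{2} does the job whenever invertible.
Answer: \frac{537}{8917} e_{1} - \frac{336}{8917} e_{2}


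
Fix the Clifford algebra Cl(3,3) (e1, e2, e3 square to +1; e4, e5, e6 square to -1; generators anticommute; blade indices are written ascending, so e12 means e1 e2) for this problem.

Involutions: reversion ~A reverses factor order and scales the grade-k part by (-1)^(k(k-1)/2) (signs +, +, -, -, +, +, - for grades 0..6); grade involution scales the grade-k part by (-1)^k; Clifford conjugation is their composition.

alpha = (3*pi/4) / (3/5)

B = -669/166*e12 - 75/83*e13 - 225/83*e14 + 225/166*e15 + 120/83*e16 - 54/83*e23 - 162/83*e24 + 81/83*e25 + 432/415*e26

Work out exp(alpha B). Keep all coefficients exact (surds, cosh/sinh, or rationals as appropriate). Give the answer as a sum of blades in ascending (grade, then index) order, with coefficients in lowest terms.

B^2 term by term: the squares give (-669/166)^2*(e12)^2 + (-75/83)^2*(e13)^2 + (-225/83)^2*(e14)^2 + (225/166)^2*(e15)^2 + (120/83)^2*(e16)^2 + (-54/83)^2*(e23)^2 + (-162/83)^2*(e24)^2 + (81/83)^2*(e25)^2 + (432/415)^2*(e26)^2 = 447561/27556*(-1) + 5625/6889*(-1) + 50625/6889*(+1) + 50625/27556*(+1) + 14400/6889*(+1) + 2916/6889*(-1) + 26244/6889*(+1) + 6561/6889*(+1) + 186624/172225*(+1) = -9/25 (each basis 2-blade squares to minus the product of its generators' squares); cross terms between blades sharing an index anticommute and cancel; the commuting (index-disjoint) pairs give grade-4 terms 2*c*c'*(blade product), which cancel blade by blade — e1234: -24300/6889 + 24300/6889 = 0; e1235: 12150/6889 - 12150/6889 = 0; e1236: 12960/6889 - 12960/6889 = 0; e1245: 36450/6889 - 36450/6889 = 0; e1246: 38880/6889 - 38880/6889 = 0; e1256: -19440/6889 + 19440/6889 = 0 — confirming B is simple. So B^2 = -9/25.
B^2 = -9/25 — B^2 < 0, so the exponential closes trigonometrically: l = 3/5, alpha*l = 3*pi/4, so exp(alpha B) = cos(3*pi/4) + (sin(3*pi/4)/(3/5))*B = -sqrt(2)/2 + (5*sqrt(2)/6)*B.
Answer: -sqrt(2)/2 - 1115*sqrt(2)/332*e12 - 125*sqrt(2)/166*e13 - 375*sqrt(2)/166*e14 + 375*sqrt(2)/332*e15 + 100*sqrt(2)/83*e16 - 45*sqrt(2)/83*e23 - 135*sqrt(2)/83*e24 + 135*sqrt(2)/166*e25 + 72*sqrt(2)/83*e26


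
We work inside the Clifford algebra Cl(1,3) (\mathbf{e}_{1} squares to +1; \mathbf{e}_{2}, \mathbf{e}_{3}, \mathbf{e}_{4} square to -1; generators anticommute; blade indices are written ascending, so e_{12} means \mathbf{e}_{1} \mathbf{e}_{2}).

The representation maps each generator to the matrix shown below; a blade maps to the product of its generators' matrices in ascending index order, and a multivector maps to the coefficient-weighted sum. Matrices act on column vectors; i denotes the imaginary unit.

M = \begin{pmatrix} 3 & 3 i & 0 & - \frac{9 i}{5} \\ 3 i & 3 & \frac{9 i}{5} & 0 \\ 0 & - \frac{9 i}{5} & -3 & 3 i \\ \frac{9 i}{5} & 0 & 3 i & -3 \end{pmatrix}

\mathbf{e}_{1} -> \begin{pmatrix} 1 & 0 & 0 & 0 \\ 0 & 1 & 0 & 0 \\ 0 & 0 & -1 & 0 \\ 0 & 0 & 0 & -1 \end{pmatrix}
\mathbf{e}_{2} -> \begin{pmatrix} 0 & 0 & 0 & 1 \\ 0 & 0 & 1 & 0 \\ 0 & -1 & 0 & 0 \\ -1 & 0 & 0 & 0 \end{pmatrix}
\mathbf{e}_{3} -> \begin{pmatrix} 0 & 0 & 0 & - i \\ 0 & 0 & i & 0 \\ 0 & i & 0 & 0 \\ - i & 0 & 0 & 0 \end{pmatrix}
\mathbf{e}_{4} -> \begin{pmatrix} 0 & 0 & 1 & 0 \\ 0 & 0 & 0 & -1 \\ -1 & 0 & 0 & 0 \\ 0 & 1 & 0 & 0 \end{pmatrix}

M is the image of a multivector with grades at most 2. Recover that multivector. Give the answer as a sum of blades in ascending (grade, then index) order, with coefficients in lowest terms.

Method: the blade images are trace-orthogonal — tr(rho(e_A) rho(e_B)^-1) = 4 if A = B and 0 otherwise — and rho(e_A)^-1 = (e_A)^2 * rho(e_A) with (e_A)^2 = +1 or -1, so the coefficient of e_A in the preimage is (e_A)^2 * tr(M rho(e_A))/4.
Nonzero projections over blades of grade <= 2: e_{1}: (e_{1})^2 = +1, tr(M rho(e_{1})) = 12, coefficient 3; e_{13}: (e_{13})^2 = +1, tr(M rho(e_{13})) = \frac{36}{5}, coefficient \frac{9}{5}; e_{34}: (e_{34})^2 = -1, tr(M rho(e_{34})) = 12, coefficient -3. Every other blade of grade <= 2 projects to 0.
Answer: 3 e_{1} + \frac{9}{5} e_{13} - 3 e_{34}


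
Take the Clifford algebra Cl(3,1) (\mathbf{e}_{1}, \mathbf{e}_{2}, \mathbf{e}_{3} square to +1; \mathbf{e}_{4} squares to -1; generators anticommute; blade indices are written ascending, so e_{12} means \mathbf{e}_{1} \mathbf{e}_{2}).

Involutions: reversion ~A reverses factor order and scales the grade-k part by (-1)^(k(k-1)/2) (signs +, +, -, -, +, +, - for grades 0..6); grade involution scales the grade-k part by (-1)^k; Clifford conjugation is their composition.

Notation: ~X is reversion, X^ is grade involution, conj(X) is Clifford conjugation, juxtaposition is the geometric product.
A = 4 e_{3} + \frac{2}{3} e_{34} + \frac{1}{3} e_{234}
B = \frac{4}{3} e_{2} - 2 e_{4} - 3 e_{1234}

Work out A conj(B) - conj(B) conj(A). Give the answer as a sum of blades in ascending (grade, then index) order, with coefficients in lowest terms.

first term: e_{1} - \frac{4}{3} e_{3} - 2 e_{12} + \frac{14}{3} e_{23} + \frac{68}{9} e_{34} - 12 e_{124} - \frac{8}{9} e_{234}
second term: -e_{1} - \frac{4}{3} e_{3} + 2 e_{12} + \frac{14}{3} e_{23} + \frac{68}{9} e_{34} - 12 e_{124} + \frac{8}{9} e_{234}
Answer: 2 e_{1} - 4 e_{12} - \frac{16}{9} e_{234}


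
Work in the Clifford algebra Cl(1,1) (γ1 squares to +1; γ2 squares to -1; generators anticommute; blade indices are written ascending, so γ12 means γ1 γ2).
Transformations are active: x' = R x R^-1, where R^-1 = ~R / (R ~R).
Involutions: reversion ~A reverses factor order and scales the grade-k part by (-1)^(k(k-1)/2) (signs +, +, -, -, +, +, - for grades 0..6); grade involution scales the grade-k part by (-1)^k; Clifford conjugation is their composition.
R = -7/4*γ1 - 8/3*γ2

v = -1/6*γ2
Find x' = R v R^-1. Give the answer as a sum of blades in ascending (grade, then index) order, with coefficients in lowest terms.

~R = -7/4*γ1 - 8/3*γ2, and R ~R = -583/144, so R^-1 = ~R / (-583/144).
R v = -4/9 + 7/24*γ12
Answer: -224/583*γ1 - 1465/3498*γ2


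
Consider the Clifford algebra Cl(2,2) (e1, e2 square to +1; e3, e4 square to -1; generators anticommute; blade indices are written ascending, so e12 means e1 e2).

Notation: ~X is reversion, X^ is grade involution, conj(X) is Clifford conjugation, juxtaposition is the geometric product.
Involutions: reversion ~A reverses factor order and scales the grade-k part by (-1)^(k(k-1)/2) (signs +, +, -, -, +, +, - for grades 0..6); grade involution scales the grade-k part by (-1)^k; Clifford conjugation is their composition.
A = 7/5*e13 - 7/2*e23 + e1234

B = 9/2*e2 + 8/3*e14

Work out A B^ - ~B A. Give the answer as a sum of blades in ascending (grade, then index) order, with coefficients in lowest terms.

first term: -63/4*e3 + 8/3*e23 - 56/15*e34 + 63/10*e123 - 9/2*e134 - 28/3*e1234
second term: -63/4*e3 - 8/3*e23 - 56/15*e34 - 63/10*e123 - 9/2*e134 + 28/3*e1234
Answer: 16/3*e23 + 63/5*e123 - 56/3*e1234


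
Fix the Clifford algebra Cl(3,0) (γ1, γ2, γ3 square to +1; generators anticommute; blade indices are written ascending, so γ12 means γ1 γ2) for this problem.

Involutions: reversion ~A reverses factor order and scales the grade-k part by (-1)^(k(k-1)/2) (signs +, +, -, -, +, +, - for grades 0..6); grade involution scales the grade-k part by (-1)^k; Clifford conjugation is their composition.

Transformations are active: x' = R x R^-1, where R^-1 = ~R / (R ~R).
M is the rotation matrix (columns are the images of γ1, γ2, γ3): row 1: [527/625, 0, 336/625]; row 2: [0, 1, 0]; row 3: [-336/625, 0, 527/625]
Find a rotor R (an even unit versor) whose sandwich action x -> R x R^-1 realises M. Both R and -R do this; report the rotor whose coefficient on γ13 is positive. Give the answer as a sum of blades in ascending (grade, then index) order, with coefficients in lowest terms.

Method: write R = a + b12*γ12 + b13*γ13 + b23*γ23 with a^2 + b12^2 + b13^2 + b23^2 = 1 (so R^-1 = ~R). Expanding the columns R e_j ~R gives tr M = 4a^2 - 1 and, from the antisymmetric part, M21 - M12 = -4a*b12, M13 - M31 = 4a*b13, M32 - M23 = -4a*b23.
Here tr M = 1679/625, so a^2 = (1 + tr M)/4 = 576/625 and a = ±24/25. Taking a = 24/25: M21 - M12 = 0, M13 - M31 = 672/625, M32 - M23 = 0, giving b12 = 0, b13 = 7/25, b23 = 0, i.e. R = 24/25 + 7/25*γ13.
Its γ13 coefficient is already positive.
Answer: 24/25 + 7/25*γ13. Recall the cover is two-to-one: with M of trace 1679/625, both preimages act alike, and the stated γ13 sign chooses the sheet.


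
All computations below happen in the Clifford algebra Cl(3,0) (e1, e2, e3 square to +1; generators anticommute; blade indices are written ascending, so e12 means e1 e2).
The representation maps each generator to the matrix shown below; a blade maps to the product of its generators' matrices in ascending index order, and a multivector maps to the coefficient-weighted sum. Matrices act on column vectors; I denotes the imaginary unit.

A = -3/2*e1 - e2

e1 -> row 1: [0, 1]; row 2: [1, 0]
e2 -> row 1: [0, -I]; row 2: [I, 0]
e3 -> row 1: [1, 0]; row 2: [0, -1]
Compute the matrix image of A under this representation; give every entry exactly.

M = (-3/2)*rho(e1) + (-1)*rho(e2), summed entrywise:
Answer: row 1: [0, -3/2 + I]; row 2: [-3/2 - I, 0]


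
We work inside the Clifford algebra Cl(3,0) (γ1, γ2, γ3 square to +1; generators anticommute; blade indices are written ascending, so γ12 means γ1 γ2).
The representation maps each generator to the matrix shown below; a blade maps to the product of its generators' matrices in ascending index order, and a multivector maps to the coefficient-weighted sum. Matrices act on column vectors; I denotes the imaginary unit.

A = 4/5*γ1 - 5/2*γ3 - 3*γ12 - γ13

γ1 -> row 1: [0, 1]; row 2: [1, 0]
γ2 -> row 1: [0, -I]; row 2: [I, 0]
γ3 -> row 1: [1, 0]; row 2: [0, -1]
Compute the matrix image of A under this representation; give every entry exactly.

Bivector images (products of the table entries): rho(γ12) = rho(γ1)rho(γ2) = row 1: [I, 0]; row 2: [0, -I]; rho(γ13) = rho(γ1)rho(γ3) = row 1: [0, -1]; row 2: [1, 0].
M = (4/5)*rho(γ1) + (-5/2)*rho(γ3) + (-3)*rho(γ12) + (-1)*rho(γ13), summed entrywise:
Answer: row 1: [-5/2 - 3*I, 9/5]; row 2: [-1/5, 5/2 + 3*I]


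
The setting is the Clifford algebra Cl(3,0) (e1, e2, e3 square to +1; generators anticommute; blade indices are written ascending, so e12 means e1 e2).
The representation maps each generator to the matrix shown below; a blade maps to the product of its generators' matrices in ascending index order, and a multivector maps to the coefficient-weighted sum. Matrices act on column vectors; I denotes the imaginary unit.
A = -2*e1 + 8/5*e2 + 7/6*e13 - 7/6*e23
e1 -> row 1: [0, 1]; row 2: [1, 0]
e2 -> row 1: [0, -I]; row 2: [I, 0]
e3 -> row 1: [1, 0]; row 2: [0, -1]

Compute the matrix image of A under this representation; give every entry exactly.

Bivector images (products of the table entries): rho(e13) = rho(e1)rho(e3) = row 1: [0, -1]; row 2: [1, 0]; rho(e23) = rho(e2)rho(e3) = row 1: [0, I]; row 2: [I, 0].
M = (-2)*rho(e1) + (8/5)*rho(e2) + (7/6)*rho(e13) + (-7/6)*rho(e23), summed entrywise:
Answer: row 1: [0, -19/6 - 83*I/30]; row 2: [-5/6 + 13*I/30, 0]


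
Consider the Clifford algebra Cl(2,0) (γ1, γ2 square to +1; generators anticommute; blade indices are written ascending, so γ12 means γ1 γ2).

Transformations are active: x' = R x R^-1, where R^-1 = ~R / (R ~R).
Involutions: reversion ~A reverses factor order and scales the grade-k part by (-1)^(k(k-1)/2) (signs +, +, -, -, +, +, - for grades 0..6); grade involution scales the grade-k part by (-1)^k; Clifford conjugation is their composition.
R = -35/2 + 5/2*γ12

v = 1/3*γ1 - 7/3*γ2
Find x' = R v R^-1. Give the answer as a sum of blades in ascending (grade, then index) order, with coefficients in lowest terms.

~R = -35/2 - 5/2*γ12, and R ~R = 625/2, so R^-1 = ~R / (625/2).
R v = -35/3*γ1 + 40*γ2
Answer: 73/75*γ1 - 161/75*γ2


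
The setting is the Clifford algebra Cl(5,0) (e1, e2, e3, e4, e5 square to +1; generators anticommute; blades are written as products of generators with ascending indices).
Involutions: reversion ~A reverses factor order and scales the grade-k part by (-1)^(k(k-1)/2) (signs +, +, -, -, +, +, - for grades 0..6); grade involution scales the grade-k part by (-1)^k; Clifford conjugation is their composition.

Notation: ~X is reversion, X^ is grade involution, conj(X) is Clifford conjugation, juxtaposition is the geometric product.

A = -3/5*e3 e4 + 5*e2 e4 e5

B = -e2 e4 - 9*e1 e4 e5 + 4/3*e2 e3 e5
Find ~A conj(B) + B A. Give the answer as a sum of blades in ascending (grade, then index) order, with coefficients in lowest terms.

first term: 5*e5 + 45*e1 e2 + 3/5*e2 e3 - 20/3*e3 e4 - 27/5*e1 e3 e5 - 4/5*e2 e4 e5
second term: 5*e5 + 45*e1 e2 - 3/5*e2 e3 - 20/3*e3 e4 - 27/5*e1 e3 e5 - 4/5*e2 e4 e5
Answer: 10*e5 + 90*e1 e2 - 40/3*e3 e4 - 54/5*e1 e3 e5 - 8/5*e2 e4 e5


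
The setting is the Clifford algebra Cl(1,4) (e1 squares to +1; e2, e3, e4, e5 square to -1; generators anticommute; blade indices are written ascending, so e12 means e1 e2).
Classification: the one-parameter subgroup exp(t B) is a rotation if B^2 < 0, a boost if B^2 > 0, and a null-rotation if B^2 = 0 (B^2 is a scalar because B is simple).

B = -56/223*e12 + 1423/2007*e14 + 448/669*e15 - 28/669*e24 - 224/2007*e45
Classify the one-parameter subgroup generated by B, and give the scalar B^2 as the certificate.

B^2 term by term: the squares give (-56/223)^2*(e12)^2 + (1423/2007)^2*(e14)^2 + (448/669)^2*(e15)^2 + (-28/669)^2*(e24)^2 + (-224/2007)^2*(e45)^2 = 3136/49729*(+1) + 2024929/4028049*(+1) + 200704/447561*(+1) + 784/447561*(-1) + 50176/4028049*(-1) = 1 (each basis 2-blade squares to minus the product of its generators' squares); cross terms between blades sharing an index anticommute and cancel; the commuting (index-disjoint) pairs give grade-4 terms 2*c*c'*(blade product), which cancel blade by blade — e1245: 25088/447561 - 25088/447561 = 0 — confirming B is simple. So B^2 = 1.
Answer: boost, certificate B^2 = 1. Because 1 is invariant under every versor sandwich, the classification follows from its sign alone.


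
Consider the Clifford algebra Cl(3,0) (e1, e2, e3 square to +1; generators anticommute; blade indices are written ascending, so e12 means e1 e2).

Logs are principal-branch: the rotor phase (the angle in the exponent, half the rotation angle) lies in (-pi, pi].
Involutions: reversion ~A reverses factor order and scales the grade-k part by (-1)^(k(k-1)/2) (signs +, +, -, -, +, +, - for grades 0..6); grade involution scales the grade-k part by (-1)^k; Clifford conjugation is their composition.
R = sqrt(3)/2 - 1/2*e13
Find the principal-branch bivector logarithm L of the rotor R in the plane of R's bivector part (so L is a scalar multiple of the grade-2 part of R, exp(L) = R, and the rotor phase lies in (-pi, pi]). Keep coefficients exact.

The scalar part of R is sqrt(3)/2, so the principal-branch rotor phase is pinned; divide the bivector part by its sine to get the unit plane — L is the phase times that plane.
Concretely: cos(phase) = sqrt(3)/2 gives phase = ±pi/6, and since phase/sin(phase) is even the sign is immaterial: L = (phase/sin(phase)) * <R>_2 = (pi/3) * <R>_2.
Answer: -pi/6*e13


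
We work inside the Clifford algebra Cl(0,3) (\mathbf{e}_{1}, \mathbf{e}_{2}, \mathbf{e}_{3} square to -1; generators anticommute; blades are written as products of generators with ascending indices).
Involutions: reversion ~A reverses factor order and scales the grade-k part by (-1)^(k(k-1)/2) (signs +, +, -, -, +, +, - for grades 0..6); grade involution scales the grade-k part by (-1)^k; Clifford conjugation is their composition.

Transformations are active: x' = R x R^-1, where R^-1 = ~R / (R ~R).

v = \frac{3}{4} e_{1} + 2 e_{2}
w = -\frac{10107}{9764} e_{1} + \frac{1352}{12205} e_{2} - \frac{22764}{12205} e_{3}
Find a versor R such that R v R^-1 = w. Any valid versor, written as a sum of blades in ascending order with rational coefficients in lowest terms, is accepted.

Here q(v) = q(w) = -\frac{73}{16}; the classical choice R = v + w = -\frac{696}{2441} e_{1} + \frac{25762}{12205} e_{2} - \frac{22764}{12205} e_{3} then realises v -> w under the sandwich.
Answer: -\frac{696}{2441} e_{1} + \frac{25762}{12205} e_{2} - \frac{22764}{12205} e_{3}


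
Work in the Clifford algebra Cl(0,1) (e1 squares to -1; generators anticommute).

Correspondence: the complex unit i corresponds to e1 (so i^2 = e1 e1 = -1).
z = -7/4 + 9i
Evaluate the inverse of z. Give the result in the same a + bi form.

In blades: z = -7/4 + 9*e1.
With qbar = -7/4 - 9*e1 (scalar fixed, mapped units negated), z qbar = 1345/16 (the sum of squared coefficients), so z^-1 = qbar / (1345/16) = -28/1345 - 144/1345*e1; translating back:
Answer: -28/1345 - 144/1345*i


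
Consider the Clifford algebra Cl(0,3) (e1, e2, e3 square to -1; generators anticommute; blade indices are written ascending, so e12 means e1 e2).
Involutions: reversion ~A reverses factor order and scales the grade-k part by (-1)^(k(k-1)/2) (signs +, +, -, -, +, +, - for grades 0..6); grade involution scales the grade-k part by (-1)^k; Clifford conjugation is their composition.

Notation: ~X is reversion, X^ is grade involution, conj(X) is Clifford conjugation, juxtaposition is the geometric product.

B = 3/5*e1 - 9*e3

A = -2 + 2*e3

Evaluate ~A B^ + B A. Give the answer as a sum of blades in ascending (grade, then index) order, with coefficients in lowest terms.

first term: -18 + 6/5*e1 - 18*e3 + 6/5*e13
second term: 18 - 6/5*e1 + 18*e3 + 6/5*e13
Answer: 12/5*e13


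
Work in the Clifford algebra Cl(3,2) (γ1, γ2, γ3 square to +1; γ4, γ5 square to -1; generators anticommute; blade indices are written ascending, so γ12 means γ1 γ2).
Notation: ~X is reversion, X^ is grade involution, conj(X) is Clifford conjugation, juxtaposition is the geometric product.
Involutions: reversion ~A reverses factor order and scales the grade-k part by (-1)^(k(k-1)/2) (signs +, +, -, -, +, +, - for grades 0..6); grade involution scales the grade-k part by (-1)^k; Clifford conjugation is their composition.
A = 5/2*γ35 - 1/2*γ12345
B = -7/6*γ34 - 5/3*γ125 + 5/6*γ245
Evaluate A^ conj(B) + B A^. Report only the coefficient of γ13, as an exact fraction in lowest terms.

first term: 5/12*γ13 - 5/6*γ34 + 35/12*γ45 + 25/6*γ123 + 7/12*γ125 + 25/12*γ234
second term: 5/12*γ13 - 5/6*γ34 + 35/12*γ45 - 25/6*γ123 - 7/12*γ125 - 25/12*γ234
Answer: 5/6


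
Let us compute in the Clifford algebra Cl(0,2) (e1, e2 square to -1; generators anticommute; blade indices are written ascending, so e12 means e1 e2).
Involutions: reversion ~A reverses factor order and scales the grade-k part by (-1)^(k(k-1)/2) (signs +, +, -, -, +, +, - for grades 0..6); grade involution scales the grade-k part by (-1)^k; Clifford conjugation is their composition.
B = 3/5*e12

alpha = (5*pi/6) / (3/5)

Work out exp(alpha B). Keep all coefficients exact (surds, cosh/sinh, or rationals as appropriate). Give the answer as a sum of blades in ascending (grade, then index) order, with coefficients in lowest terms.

B^2 = (3/5)^2*(e12)^2 = 9/25*(-1) = -9/25 (a basis 2-blade squares to minus the product of its generators' squares).
B^2 = -9/25 — since the square is negative, the closed form is circular: l = 3/5, alpha*l = 5*pi/6, so exp(alpha B) = cos(5*pi/6) + (sin(5*pi/6)/(3/5))*B = -sqrt(3)/2 + (5/6)*B.
Answer: -sqrt(3)/2 + 1/2*e12


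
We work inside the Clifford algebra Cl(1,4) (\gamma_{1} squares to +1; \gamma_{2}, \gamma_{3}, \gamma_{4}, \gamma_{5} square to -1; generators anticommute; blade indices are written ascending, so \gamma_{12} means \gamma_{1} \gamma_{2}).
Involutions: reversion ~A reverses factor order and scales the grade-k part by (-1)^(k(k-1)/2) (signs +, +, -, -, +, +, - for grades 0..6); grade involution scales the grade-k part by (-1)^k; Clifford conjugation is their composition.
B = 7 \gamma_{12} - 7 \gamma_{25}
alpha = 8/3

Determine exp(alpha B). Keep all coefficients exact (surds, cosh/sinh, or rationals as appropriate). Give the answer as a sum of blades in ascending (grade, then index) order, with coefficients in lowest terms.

B^2 term by term: the squares give (7)^2*(\gamma_{12})^2 + (-7)^2*(\gamma_{25})^2 = 49*(+1) + 49*(-1) = 0 (each basis 2-blade squares to minus the product of its generators' squares); cross terms between blades sharing an index anticommute and cancel. So B^2 = 0.
B^2 = 0, so the series truncates immediately: exp(alpha B) = 1 + alpha B (parabolic case).
Answer: 1 + \frac{56}{3} \gamma_{12} - \frac{56}{3} \gamma_{25}


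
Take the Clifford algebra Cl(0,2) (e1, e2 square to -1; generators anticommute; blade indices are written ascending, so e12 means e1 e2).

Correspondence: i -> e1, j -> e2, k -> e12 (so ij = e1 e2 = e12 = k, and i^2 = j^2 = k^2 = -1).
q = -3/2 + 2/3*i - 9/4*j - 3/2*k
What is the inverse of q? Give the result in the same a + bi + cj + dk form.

In blades: q = -3/2 + 2/3*e1 - 9/4*e2 - 3/2*e12.
With qbar = -3/2 - 2/3*e1 + 9/4*e2 + 3/2*e12 (scalar fixed, mapped units negated), q qbar = 1441/144 (the sum of squared coefficients), so q^-1 = qbar / (1441/144) = -216/1441 - 96/1441*e1 + 324/1441*e2 + 216/1441*e12; translating back:
Answer: -216/1441 - 96/1441*i + 324/1441*j + 216/1441*k


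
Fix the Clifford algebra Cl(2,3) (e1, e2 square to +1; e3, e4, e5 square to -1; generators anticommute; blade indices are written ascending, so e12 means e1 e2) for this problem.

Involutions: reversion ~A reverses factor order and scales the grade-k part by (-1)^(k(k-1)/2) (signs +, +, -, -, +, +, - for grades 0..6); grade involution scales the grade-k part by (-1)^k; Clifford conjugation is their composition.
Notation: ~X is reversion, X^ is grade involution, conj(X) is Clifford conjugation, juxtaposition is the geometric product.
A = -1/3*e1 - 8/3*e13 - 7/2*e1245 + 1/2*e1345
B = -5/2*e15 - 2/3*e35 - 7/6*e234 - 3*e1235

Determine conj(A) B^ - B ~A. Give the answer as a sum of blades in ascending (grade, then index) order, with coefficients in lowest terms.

first term: -5/6*e5 - 1/3*e14 + 16/9*e15 + 29/4*e24 + 8*e25 + 37/4*e34 + 20/3*e35 + 28/9*e124 + 7/12*e125 - 155/36*e135 - e235 - 35/18*e1234
second term: -5/6*e5 - 1/3*e14 - 16/9*e15 + 41/4*e24 + 8*e25 - 47/4*e34 - 20/3*e35 + 28/9*e124 - 7/12*e125 + 155/36*e135 - e235 + 35/18*e1234
Answer: 32/9*e15 - 3*e24 + 21*e34 + 40/3*e35 + 7/6*e125 - 155/18*e135 - 35/9*e1234


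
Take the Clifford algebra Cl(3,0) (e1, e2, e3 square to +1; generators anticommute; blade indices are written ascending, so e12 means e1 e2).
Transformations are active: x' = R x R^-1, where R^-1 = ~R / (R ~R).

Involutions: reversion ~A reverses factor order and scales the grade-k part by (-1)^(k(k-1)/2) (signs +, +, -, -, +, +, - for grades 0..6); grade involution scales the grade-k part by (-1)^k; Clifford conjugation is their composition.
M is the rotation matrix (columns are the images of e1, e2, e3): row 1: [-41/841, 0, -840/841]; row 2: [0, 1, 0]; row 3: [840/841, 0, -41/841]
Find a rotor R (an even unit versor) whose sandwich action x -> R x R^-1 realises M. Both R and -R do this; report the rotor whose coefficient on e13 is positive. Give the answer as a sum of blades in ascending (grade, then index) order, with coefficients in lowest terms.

Method: write R = a + b12*e12 + b13*e13 + b23*e23 with a^2 + b12^2 + b13^2 + b23^2 = 1 (so R^-1 = ~R). Expanding the columns R e_j ~R gives tr M = 4a^2 - 1 and, from the antisymmetric part, M21 - M12 = -4a*b12, M13 - M31 = 4a*b13, M32 - M23 = -4a*b23.
Here tr M = 759/841, so a^2 = (1 + tr M)/4 = 400/841 and a = ±20/29. Taking a = 20/29: M21 - M12 = 0, M13 - M31 = -1680/841, M32 - M23 = 0, giving b12 = 0, b13 = -21/29, b23 = 0, i.e. R = 20/29 - 21/29*e13.
Its e13 coefficient is negative, so report the other preimage -R.
Answer: -20/29 + 21/29*e13. Why the constraint matters: R and -R act identically through the sandwich — M has trace 759/841 either way — so only the sign condition on e13 picks one of the two preimages.


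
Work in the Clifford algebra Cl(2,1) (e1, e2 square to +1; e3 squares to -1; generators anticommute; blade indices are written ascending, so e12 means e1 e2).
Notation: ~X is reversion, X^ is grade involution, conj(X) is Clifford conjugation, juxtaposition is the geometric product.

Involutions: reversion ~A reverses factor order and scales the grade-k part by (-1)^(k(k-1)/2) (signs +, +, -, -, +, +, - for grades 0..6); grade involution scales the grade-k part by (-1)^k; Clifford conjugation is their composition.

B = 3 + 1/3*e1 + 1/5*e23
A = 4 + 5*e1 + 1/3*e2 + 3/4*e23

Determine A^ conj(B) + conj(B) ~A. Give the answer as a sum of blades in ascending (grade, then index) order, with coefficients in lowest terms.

first term: 811/60 - 49/3*e1 - e2 + 1/15*e3 - 1/9*e12 + 29/20*e23 + 3/4*e123
second term: 629/60 + 41/3*e1 + e2 + 1/15*e3 - 1/9*e12 - 61/20*e23 - 3/4*e123
Answer: 24 - 8/3*e1 + 2/15*e3 - 2/9*e12 - 8/5*e23


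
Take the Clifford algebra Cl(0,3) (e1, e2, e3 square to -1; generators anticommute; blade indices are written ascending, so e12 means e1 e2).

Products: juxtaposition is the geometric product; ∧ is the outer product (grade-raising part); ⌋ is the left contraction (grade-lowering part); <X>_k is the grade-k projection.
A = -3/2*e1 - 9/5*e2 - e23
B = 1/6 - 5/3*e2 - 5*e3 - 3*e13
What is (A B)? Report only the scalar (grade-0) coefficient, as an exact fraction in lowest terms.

step 1: -3 - 1/4*e1 - 53/10*e2 - 17/6*e3 - 1/2*e12 + 15/2*e13 + 53/6*e23 - 27/5*e123
Answer: -3


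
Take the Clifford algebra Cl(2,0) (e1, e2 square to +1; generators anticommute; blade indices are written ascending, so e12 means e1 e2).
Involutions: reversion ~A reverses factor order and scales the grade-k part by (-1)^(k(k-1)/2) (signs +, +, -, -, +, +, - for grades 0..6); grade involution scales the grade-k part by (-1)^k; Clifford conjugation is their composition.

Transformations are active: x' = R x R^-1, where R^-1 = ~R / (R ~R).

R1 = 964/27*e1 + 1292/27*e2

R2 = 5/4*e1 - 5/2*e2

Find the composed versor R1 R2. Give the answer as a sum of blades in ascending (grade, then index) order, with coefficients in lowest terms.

Distribute over the terms of R1 (each basis-blade product reordered to ascending indices, repeated generators contracted through their squares):
(964/27*e1) R2 = 1205/27 - 2410/27*e12
(1292/27*e2) R2 = -3230/27 - 1615/27*e12
Summing the partial products and collecting blades:
Answer: -75 - 4025/27*e12


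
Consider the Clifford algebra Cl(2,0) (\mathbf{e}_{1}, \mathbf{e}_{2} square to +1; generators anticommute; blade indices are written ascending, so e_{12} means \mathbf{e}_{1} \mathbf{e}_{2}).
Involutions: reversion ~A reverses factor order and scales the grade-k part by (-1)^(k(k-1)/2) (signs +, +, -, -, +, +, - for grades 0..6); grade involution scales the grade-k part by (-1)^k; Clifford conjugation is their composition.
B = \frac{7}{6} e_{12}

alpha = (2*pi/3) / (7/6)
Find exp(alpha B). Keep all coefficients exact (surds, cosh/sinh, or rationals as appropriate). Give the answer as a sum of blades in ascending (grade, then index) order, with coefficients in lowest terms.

B^2 = (\frac{7}{6})^2*(e_{12})^2 = \frac{49}{36}*(-1) = -\frac{49}{36} (a basis 2-blade squares to minus the product of its generators' squares).
B^2 = -\frac{49}{36} — since the square is negative, the closed form is circular: l = \frac{7}{6}, alpha*l = \frac{2 \pi}{3}, so exp(alpha B) = cos(\frac{2 \pi}{3}) + (sin(\frac{2 \pi}{3})/(\frac{7}{6}))*B = - \frac{1}{2} + (\frac{3 \sqrt{3}}{7})*B.
Answer: - \frac{1}{2} + \frac{\sqrt{3}}{2} e_{12}
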